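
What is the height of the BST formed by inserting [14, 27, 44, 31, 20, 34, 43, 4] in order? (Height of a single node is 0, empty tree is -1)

Insertion order: [14, 27, 44, 31, 20, 34, 43, 4]
Tree (level-order array): [14, 4, 27, None, None, 20, 44, None, None, 31, None, None, 34, None, 43]
Compute height bottom-up (empty subtree = -1):
  height(4) = 1 + max(-1, -1) = 0
  height(20) = 1 + max(-1, -1) = 0
  height(43) = 1 + max(-1, -1) = 0
  height(34) = 1 + max(-1, 0) = 1
  height(31) = 1 + max(-1, 1) = 2
  height(44) = 1 + max(2, -1) = 3
  height(27) = 1 + max(0, 3) = 4
  height(14) = 1 + max(0, 4) = 5
Height = 5


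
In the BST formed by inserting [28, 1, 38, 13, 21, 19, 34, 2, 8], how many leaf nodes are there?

Tree built from: [28, 1, 38, 13, 21, 19, 34, 2, 8]
Tree (level-order array): [28, 1, 38, None, 13, 34, None, 2, 21, None, None, None, 8, 19]
Rule: A leaf has 0 children.
Per-node child counts:
  node 28: 2 child(ren)
  node 1: 1 child(ren)
  node 13: 2 child(ren)
  node 2: 1 child(ren)
  node 8: 0 child(ren)
  node 21: 1 child(ren)
  node 19: 0 child(ren)
  node 38: 1 child(ren)
  node 34: 0 child(ren)
Matching nodes: [8, 19, 34]
Count of leaf nodes: 3


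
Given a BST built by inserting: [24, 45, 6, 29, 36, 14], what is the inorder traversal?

Tree insertion order: [24, 45, 6, 29, 36, 14]
Tree (level-order array): [24, 6, 45, None, 14, 29, None, None, None, None, 36]
Inorder traversal: [6, 14, 24, 29, 36, 45]


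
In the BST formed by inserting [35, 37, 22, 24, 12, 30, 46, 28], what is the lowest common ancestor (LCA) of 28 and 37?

Tree insertion order: [35, 37, 22, 24, 12, 30, 46, 28]
Tree (level-order array): [35, 22, 37, 12, 24, None, 46, None, None, None, 30, None, None, 28]
In a BST, the LCA of p=28, q=37 is the first node v on the
root-to-leaf path with p <= v <= q (go left if both < v, right if both > v).
Walk from root:
  at 35: 28 <= 35 <= 37, this is the LCA
LCA = 35


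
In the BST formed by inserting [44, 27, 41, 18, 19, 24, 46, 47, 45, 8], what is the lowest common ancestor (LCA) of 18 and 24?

Tree insertion order: [44, 27, 41, 18, 19, 24, 46, 47, 45, 8]
Tree (level-order array): [44, 27, 46, 18, 41, 45, 47, 8, 19, None, None, None, None, None, None, None, None, None, 24]
In a BST, the LCA of p=18, q=24 is the first node v on the
root-to-leaf path with p <= v <= q (go left if both < v, right if both > v).
Walk from root:
  at 44: both 18 and 24 < 44, go left
  at 27: both 18 and 24 < 27, go left
  at 18: 18 <= 18 <= 24, this is the LCA
LCA = 18


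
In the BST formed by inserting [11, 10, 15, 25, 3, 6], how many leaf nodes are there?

Tree built from: [11, 10, 15, 25, 3, 6]
Tree (level-order array): [11, 10, 15, 3, None, None, 25, None, 6]
Rule: A leaf has 0 children.
Per-node child counts:
  node 11: 2 child(ren)
  node 10: 1 child(ren)
  node 3: 1 child(ren)
  node 6: 0 child(ren)
  node 15: 1 child(ren)
  node 25: 0 child(ren)
Matching nodes: [6, 25]
Count of leaf nodes: 2


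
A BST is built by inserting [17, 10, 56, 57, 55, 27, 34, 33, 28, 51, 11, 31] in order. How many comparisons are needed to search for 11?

Search path for 11: 17 -> 10 -> 11
Found: True
Comparisons: 3


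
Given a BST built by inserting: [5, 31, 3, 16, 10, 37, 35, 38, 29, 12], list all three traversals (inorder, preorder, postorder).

Tree insertion order: [5, 31, 3, 16, 10, 37, 35, 38, 29, 12]
Tree (level-order array): [5, 3, 31, None, None, 16, 37, 10, 29, 35, 38, None, 12]
Inorder (L, root, R): [3, 5, 10, 12, 16, 29, 31, 35, 37, 38]
Preorder (root, L, R): [5, 3, 31, 16, 10, 12, 29, 37, 35, 38]
Postorder (L, R, root): [3, 12, 10, 29, 16, 35, 38, 37, 31, 5]


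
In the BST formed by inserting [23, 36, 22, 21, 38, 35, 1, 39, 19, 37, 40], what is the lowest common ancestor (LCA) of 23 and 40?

Tree insertion order: [23, 36, 22, 21, 38, 35, 1, 39, 19, 37, 40]
Tree (level-order array): [23, 22, 36, 21, None, 35, 38, 1, None, None, None, 37, 39, None, 19, None, None, None, 40]
In a BST, the LCA of p=23, q=40 is the first node v on the
root-to-leaf path with p <= v <= q (go left if both < v, right if both > v).
Walk from root:
  at 23: 23 <= 23 <= 40, this is the LCA
LCA = 23


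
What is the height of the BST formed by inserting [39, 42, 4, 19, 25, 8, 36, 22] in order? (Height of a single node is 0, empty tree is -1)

Insertion order: [39, 42, 4, 19, 25, 8, 36, 22]
Tree (level-order array): [39, 4, 42, None, 19, None, None, 8, 25, None, None, 22, 36]
Compute height bottom-up (empty subtree = -1):
  height(8) = 1 + max(-1, -1) = 0
  height(22) = 1 + max(-1, -1) = 0
  height(36) = 1 + max(-1, -1) = 0
  height(25) = 1 + max(0, 0) = 1
  height(19) = 1 + max(0, 1) = 2
  height(4) = 1 + max(-1, 2) = 3
  height(42) = 1 + max(-1, -1) = 0
  height(39) = 1 + max(3, 0) = 4
Height = 4


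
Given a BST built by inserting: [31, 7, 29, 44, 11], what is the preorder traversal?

Tree insertion order: [31, 7, 29, 44, 11]
Tree (level-order array): [31, 7, 44, None, 29, None, None, 11]
Preorder traversal: [31, 7, 29, 11, 44]


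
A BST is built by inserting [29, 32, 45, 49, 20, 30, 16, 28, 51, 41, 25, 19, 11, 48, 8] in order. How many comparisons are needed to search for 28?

Search path for 28: 29 -> 20 -> 28
Found: True
Comparisons: 3


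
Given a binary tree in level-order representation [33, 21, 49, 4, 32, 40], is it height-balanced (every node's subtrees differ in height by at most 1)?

Tree (level-order array): [33, 21, 49, 4, 32, 40]
Definition: a tree is height-balanced if, at every node, |h(left) - h(right)| <= 1 (empty subtree has height -1).
Bottom-up per-node check:
  node 4: h_left=-1, h_right=-1, diff=0 [OK], height=0
  node 32: h_left=-1, h_right=-1, diff=0 [OK], height=0
  node 21: h_left=0, h_right=0, diff=0 [OK], height=1
  node 40: h_left=-1, h_right=-1, diff=0 [OK], height=0
  node 49: h_left=0, h_right=-1, diff=1 [OK], height=1
  node 33: h_left=1, h_right=1, diff=0 [OK], height=2
All nodes satisfy the balance condition.
Result: Balanced


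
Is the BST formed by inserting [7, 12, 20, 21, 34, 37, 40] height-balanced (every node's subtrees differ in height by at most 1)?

Tree (level-order array): [7, None, 12, None, 20, None, 21, None, 34, None, 37, None, 40]
Definition: a tree is height-balanced if, at every node, |h(left) - h(right)| <= 1 (empty subtree has height -1).
Bottom-up per-node check:
  node 40: h_left=-1, h_right=-1, diff=0 [OK], height=0
  node 37: h_left=-1, h_right=0, diff=1 [OK], height=1
  node 34: h_left=-1, h_right=1, diff=2 [FAIL (|-1-1|=2 > 1)], height=2
  node 21: h_left=-1, h_right=2, diff=3 [FAIL (|-1-2|=3 > 1)], height=3
  node 20: h_left=-1, h_right=3, diff=4 [FAIL (|-1-3|=4 > 1)], height=4
  node 12: h_left=-1, h_right=4, diff=5 [FAIL (|-1-4|=5 > 1)], height=5
  node 7: h_left=-1, h_right=5, diff=6 [FAIL (|-1-5|=6 > 1)], height=6
Node 34 violates the condition: |-1 - 1| = 2 > 1.
Result: Not balanced


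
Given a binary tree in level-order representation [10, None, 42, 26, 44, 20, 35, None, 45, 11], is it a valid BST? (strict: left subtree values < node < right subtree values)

Level-order array: [10, None, 42, 26, 44, 20, 35, None, 45, 11]
Validate using subtree bounds (lo, hi): at each node, require lo < value < hi,
then recurse left with hi=value and right with lo=value.
Preorder trace (stopping at first violation):
  at node 10 with bounds (-inf, +inf): OK
  at node 42 with bounds (10, +inf): OK
  at node 26 with bounds (10, 42): OK
  at node 20 with bounds (10, 26): OK
  at node 11 with bounds (10, 20): OK
  at node 35 with bounds (26, 42): OK
  at node 44 with bounds (42, +inf): OK
  at node 45 with bounds (44, +inf): OK
No violation found at any node.
Result: Valid BST


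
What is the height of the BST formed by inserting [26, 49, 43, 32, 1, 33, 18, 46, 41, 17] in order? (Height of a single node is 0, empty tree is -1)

Insertion order: [26, 49, 43, 32, 1, 33, 18, 46, 41, 17]
Tree (level-order array): [26, 1, 49, None, 18, 43, None, 17, None, 32, 46, None, None, None, 33, None, None, None, 41]
Compute height bottom-up (empty subtree = -1):
  height(17) = 1 + max(-1, -1) = 0
  height(18) = 1 + max(0, -1) = 1
  height(1) = 1 + max(-1, 1) = 2
  height(41) = 1 + max(-1, -1) = 0
  height(33) = 1 + max(-1, 0) = 1
  height(32) = 1 + max(-1, 1) = 2
  height(46) = 1 + max(-1, -1) = 0
  height(43) = 1 + max(2, 0) = 3
  height(49) = 1 + max(3, -1) = 4
  height(26) = 1 + max(2, 4) = 5
Height = 5


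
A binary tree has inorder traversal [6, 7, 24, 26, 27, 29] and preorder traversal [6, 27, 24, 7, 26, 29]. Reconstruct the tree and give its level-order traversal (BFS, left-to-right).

Inorder:  [6, 7, 24, 26, 27, 29]
Preorder: [6, 27, 24, 7, 26, 29]
Algorithm: preorder visits root first, so consume preorder in order;
for each root, split the current inorder slice at that value into
left-subtree inorder and right-subtree inorder, then recurse.
Recursive splits:
  root=6; inorder splits into left=[], right=[7, 24, 26, 27, 29]
  root=27; inorder splits into left=[7, 24, 26], right=[29]
  root=24; inorder splits into left=[7], right=[26]
  root=7; inorder splits into left=[], right=[]
  root=26; inorder splits into left=[], right=[]
  root=29; inorder splits into left=[], right=[]
Reconstructed level-order: [6, 27, 24, 29, 7, 26]


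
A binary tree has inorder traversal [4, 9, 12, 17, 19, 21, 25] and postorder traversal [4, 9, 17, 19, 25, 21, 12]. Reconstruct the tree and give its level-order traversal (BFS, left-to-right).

Inorder:   [4, 9, 12, 17, 19, 21, 25]
Postorder: [4, 9, 17, 19, 25, 21, 12]
Algorithm: postorder visits root last, so walk postorder right-to-left;
each value is the root of the current inorder slice — split it at that
value, recurse on the right subtree first, then the left.
Recursive splits:
  root=12; inorder splits into left=[4, 9], right=[17, 19, 21, 25]
  root=21; inorder splits into left=[17, 19], right=[25]
  root=25; inorder splits into left=[], right=[]
  root=19; inorder splits into left=[17], right=[]
  root=17; inorder splits into left=[], right=[]
  root=9; inorder splits into left=[4], right=[]
  root=4; inorder splits into left=[], right=[]
Reconstructed level-order: [12, 9, 21, 4, 19, 25, 17]


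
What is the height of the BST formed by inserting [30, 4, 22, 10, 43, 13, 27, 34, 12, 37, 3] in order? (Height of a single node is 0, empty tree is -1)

Insertion order: [30, 4, 22, 10, 43, 13, 27, 34, 12, 37, 3]
Tree (level-order array): [30, 4, 43, 3, 22, 34, None, None, None, 10, 27, None, 37, None, 13, None, None, None, None, 12]
Compute height bottom-up (empty subtree = -1):
  height(3) = 1 + max(-1, -1) = 0
  height(12) = 1 + max(-1, -1) = 0
  height(13) = 1 + max(0, -1) = 1
  height(10) = 1 + max(-1, 1) = 2
  height(27) = 1 + max(-1, -1) = 0
  height(22) = 1 + max(2, 0) = 3
  height(4) = 1 + max(0, 3) = 4
  height(37) = 1 + max(-1, -1) = 0
  height(34) = 1 + max(-1, 0) = 1
  height(43) = 1 + max(1, -1) = 2
  height(30) = 1 + max(4, 2) = 5
Height = 5


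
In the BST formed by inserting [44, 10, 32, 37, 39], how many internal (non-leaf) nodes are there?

Tree built from: [44, 10, 32, 37, 39]
Tree (level-order array): [44, 10, None, None, 32, None, 37, None, 39]
Rule: An internal node has at least one child.
Per-node child counts:
  node 44: 1 child(ren)
  node 10: 1 child(ren)
  node 32: 1 child(ren)
  node 37: 1 child(ren)
  node 39: 0 child(ren)
Matching nodes: [44, 10, 32, 37]
Count of internal (non-leaf) nodes: 4


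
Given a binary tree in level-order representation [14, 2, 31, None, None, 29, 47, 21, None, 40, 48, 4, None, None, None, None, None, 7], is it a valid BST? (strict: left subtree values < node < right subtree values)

Level-order array: [14, 2, 31, None, None, 29, 47, 21, None, 40, 48, 4, None, None, None, None, None, 7]
Validate using subtree bounds (lo, hi): at each node, require lo < value < hi,
then recurse left with hi=value and right with lo=value.
Preorder trace (stopping at first violation):
  at node 14 with bounds (-inf, +inf): OK
  at node 2 with bounds (-inf, 14): OK
  at node 31 with bounds (14, +inf): OK
  at node 29 with bounds (14, 31): OK
  at node 21 with bounds (14, 29): OK
  at node 4 with bounds (14, 21): VIOLATION
Node 4 violates its bound: not (14 < 4 < 21).
Result: Not a valid BST


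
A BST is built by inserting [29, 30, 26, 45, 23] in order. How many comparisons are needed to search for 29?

Search path for 29: 29
Found: True
Comparisons: 1


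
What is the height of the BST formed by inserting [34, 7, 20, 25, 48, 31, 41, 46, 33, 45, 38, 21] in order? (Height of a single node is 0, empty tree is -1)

Insertion order: [34, 7, 20, 25, 48, 31, 41, 46, 33, 45, 38, 21]
Tree (level-order array): [34, 7, 48, None, 20, 41, None, None, 25, 38, 46, 21, 31, None, None, 45, None, None, None, None, 33]
Compute height bottom-up (empty subtree = -1):
  height(21) = 1 + max(-1, -1) = 0
  height(33) = 1 + max(-1, -1) = 0
  height(31) = 1 + max(-1, 0) = 1
  height(25) = 1 + max(0, 1) = 2
  height(20) = 1 + max(-1, 2) = 3
  height(7) = 1 + max(-1, 3) = 4
  height(38) = 1 + max(-1, -1) = 0
  height(45) = 1 + max(-1, -1) = 0
  height(46) = 1 + max(0, -1) = 1
  height(41) = 1 + max(0, 1) = 2
  height(48) = 1 + max(2, -1) = 3
  height(34) = 1 + max(4, 3) = 5
Height = 5


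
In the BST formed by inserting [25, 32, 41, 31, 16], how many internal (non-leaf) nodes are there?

Tree built from: [25, 32, 41, 31, 16]
Tree (level-order array): [25, 16, 32, None, None, 31, 41]
Rule: An internal node has at least one child.
Per-node child counts:
  node 25: 2 child(ren)
  node 16: 0 child(ren)
  node 32: 2 child(ren)
  node 31: 0 child(ren)
  node 41: 0 child(ren)
Matching nodes: [25, 32]
Count of internal (non-leaf) nodes: 2


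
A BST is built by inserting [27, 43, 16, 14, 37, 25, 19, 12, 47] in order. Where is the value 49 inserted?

Starting tree (level order): [27, 16, 43, 14, 25, 37, 47, 12, None, 19]
Insertion path: 27 -> 43 -> 47
Result: insert 49 as right child of 47
Final tree (level order): [27, 16, 43, 14, 25, 37, 47, 12, None, 19, None, None, None, None, 49]


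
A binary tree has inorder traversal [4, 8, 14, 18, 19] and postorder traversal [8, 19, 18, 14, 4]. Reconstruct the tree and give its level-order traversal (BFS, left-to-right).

Inorder:   [4, 8, 14, 18, 19]
Postorder: [8, 19, 18, 14, 4]
Algorithm: postorder visits root last, so walk postorder right-to-left;
each value is the root of the current inorder slice — split it at that
value, recurse on the right subtree first, then the left.
Recursive splits:
  root=4; inorder splits into left=[], right=[8, 14, 18, 19]
  root=14; inorder splits into left=[8], right=[18, 19]
  root=18; inorder splits into left=[], right=[19]
  root=19; inorder splits into left=[], right=[]
  root=8; inorder splits into left=[], right=[]
Reconstructed level-order: [4, 14, 8, 18, 19]


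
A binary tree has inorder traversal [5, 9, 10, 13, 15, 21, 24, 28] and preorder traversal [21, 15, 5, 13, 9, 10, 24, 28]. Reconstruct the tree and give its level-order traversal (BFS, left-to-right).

Inorder:  [5, 9, 10, 13, 15, 21, 24, 28]
Preorder: [21, 15, 5, 13, 9, 10, 24, 28]
Algorithm: preorder visits root first, so consume preorder in order;
for each root, split the current inorder slice at that value into
left-subtree inorder and right-subtree inorder, then recurse.
Recursive splits:
  root=21; inorder splits into left=[5, 9, 10, 13, 15], right=[24, 28]
  root=15; inorder splits into left=[5, 9, 10, 13], right=[]
  root=5; inorder splits into left=[], right=[9, 10, 13]
  root=13; inorder splits into left=[9, 10], right=[]
  root=9; inorder splits into left=[], right=[10]
  root=10; inorder splits into left=[], right=[]
  root=24; inorder splits into left=[], right=[28]
  root=28; inorder splits into left=[], right=[]
Reconstructed level-order: [21, 15, 24, 5, 28, 13, 9, 10]


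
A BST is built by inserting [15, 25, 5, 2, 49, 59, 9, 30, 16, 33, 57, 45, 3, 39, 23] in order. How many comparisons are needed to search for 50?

Search path for 50: 15 -> 25 -> 49 -> 59 -> 57
Found: False
Comparisons: 5


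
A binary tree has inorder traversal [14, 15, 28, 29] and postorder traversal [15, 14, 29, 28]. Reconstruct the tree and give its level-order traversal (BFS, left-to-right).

Inorder:   [14, 15, 28, 29]
Postorder: [15, 14, 29, 28]
Algorithm: postorder visits root last, so walk postorder right-to-left;
each value is the root of the current inorder slice — split it at that
value, recurse on the right subtree first, then the left.
Recursive splits:
  root=28; inorder splits into left=[14, 15], right=[29]
  root=29; inorder splits into left=[], right=[]
  root=14; inorder splits into left=[], right=[15]
  root=15; inorder splits into left=[], right=[]
Reconstructed level-order: [28, 14, 29, 15]


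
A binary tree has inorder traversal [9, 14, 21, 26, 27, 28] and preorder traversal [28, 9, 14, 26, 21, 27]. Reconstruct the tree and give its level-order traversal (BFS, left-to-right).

Inorder:  [9, 14, 21, 26, 27, 28]
Preorder: [28, 9, 14, 26, 21, 27]
Algorithm: preorder visits root first, so consume preorder in order;
for each root, split the current inorder slice at that value into
left-subtree inorder and right-subtree inorder, then recurse.
Recursive splits:
  root=28; inorder splits into left=[9, 14, 21, 26, 27], right=[]
  root=9; inorder splits into left=[], right=[14, 21, 26, 27]
  root=14; inorder splits into left=[], right=[21, 26, 27]
  root=26; inorder splits into left=[21], right=[27]
  root=21; inorder splits into left=[], right=[]
  root=27; inorder splits into left=[], right=[]
Reconstructed level-order: [28, 9, 14, 26, 21, 27]


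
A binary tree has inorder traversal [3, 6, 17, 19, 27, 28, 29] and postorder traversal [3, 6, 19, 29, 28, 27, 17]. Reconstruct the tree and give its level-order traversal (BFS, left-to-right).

Inorder:   [3, 6, 17, 19, 27, 28, 29]
Postorder: [3, 6, 19, 29, 28, 27, 17]
Algorithm: postorder visits root last, so walk postorder right-to-left;
each value is the root of the current inorder slice — split it at that
value, recurse on the right subtree first, then the left.
Recursive splits:
  root=17; inorder splits into left=[3, 6], right=[19, 27, 28, 29]
  root=27; inorder splits into left=[19], right=[28, 29]
  root=28; inorder splits into left=[], right=[29]
  root=29; inorder splits into left=[], right=[]
  root=19; inorder splits into left=[], right=[]
  root=6; inorder splits into left=[3], right=[]
  root=3; inorder splits into left=[], right=[]
Reconstructed level-order: [17, 6, 27, 3, 19, 28, 29]


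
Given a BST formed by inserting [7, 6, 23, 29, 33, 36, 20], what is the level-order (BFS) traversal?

Tree insertion order: [7, 6, 23, 29, 33, 36, 20]
Tree (level-order array): [7, 6, 23, None, None, 20, 29, None, None, None, 33, None, 36]
BFS from the root, enqueuing left then right child of each popped node:
  queue [7] -> pop 7, enqueue [6, 23], visited so far: [7]
  queue [6, 23] -> pop 6, enqueue [none], visited so far: [7, 6]
  queue [23] -> pop 23, enqueue [20, 29], visited so far: [7, 6, 23]
  queue [20, 29] -> pop 20, enqueue [none], visited so far: [7, 6, 23, 20]
  queue [29] -> pop 29, enqueue [33], visited so far: [7, 6, 23, 20, 29]
  queue [33] -> pop 33, enqueue [36], visited so far: [7, 6, 23, 20, 29, 33]
  queue [36] -> pop 36, enqueue [none], visited so far: [7, 6, 23, 20, 29, 33, 36]
Result: [7, 6, 23, 20, 29, 33, 36]


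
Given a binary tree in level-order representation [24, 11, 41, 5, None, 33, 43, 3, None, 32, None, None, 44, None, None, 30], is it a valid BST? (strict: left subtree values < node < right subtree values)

Level-order array: [24, 11, 41, 5, None, 33, 43, 3, None, 32, None, None, 44, None, None, 30]
Validate using subtree bounds (lo, hi): at each node, require lo < value < hi,
then recurse left with hi=value and right with lo=value.
Preorder trace (stopping at first violation):
  at node 24 with bounds (-inf, +inf): OK
  at node 11 with bounds (-inf, 24): OK
  at node 5 with bounds (-inf, 11): OK
  at node 3 with bounds (-inf, 5): OK
  at node 41 with bounds (24, +inf): OK
  at node 33 with bounds (24, 41): OK
  at node 32 with bounds (24, 33): OK
  at node 30 with bounds (24, 32): OK
  at node 43 with bounds (41, +inf): OK
  at node 44 with bounds (43, +inf): OK
No violation found at any node.
Result: Valid BST


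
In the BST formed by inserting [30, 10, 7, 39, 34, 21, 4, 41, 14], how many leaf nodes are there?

Tree built from: [30, 10, 7, 39, 34, 21, 4, 41, 14]
Tree (level-order array): [30, 10, 39, 7, 21, 34, 41, 4, None, 14]
Rule: A leaf has 0 children.
Per-node child counts:
  node 30: 2 child(ren)
  node 10: 2 child(ren)
  node 7: 1 child(ren)
  node 4: 0 child(ren)
  node 21: 1 child(ren)
  node 14: 0 child(ren)
  node 39: 2 child(ren)
  node 34: 0 child(ren)
  node 41: 0 child(ren)
Matching nodes: [4, 14, 34, 41]
Count of leaf nodes: 4


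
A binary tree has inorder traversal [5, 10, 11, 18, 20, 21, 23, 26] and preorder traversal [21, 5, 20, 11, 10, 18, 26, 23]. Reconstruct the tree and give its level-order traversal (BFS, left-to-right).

Inorder:  [5, 10, 11, 18, 20, 21, 23, 26]
Preorder: [21, 5, 20, 11, 10, 18, 26, 23]
Algorithm: preorder visits root first, so consume preorder in order;
for each root, split the current inorder slice at that value into
left-subtree inorder and right-subtree inorder, then recurse.
Recursive splits:
  root=21; inorder splits into left=[5, 10, 11, 18, 20], right=[23, 26]
  root=5; inorder splits into left=[], right=[10, 11, 18, 20]
  root=20; inorder splits into left=[10, 11, 18], right=[]
  root=11; inorder splits into left=[10], right=[18]
  root=10; inorder splits into left=[], right=[]
  root=18; inorder splits into left=[], right=[]
  root=26; inorder splits into left=[23], right=[]
  root=23; inorder splits into left=[], right=[]
Reconstructed level-order: [21, 5, 26, 20, 23, 11, 10, 18]


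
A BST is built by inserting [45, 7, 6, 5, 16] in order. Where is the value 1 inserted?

Starting tree (level order): [45, 7, None, 6, 16, 5]
Insertion path: 45 -> 7 -> 6 -> 5
Result: insert 1 as left child of 5
Final tree (level order): [45, 7, None, 6, 16, 5, None, None, None, 1]


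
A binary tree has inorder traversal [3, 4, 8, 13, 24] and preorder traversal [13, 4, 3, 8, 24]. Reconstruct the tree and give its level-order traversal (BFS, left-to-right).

Inorder:  [3, 4, 8, 13, 24]
Preorder: [13, 4, 3, 8, 24]
Algorithm: preorder visits root first, so consume preorder in order;
for each root, split the current inorder slice at that value into
left-subtree inorder and right-subtree inorder, then recurse.
Recursive splits:
  root=13; inorder splits into left=[3, 4, 8], right=[24]
  root=4; inorder splits into left=[3], right=[8]
  root=3; inorder splits into left=[], right=[]
  root=8; inorder splits into left=[], right=[]
  root=24; inorder splits into left=[], right=[]
Reconstructed level-order: [13, 4, 24, 3, 8]


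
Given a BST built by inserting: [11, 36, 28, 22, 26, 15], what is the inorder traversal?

Tree insertion order: [11, 36, 28, 22, 26, 15]
Tree (level-order array): [11, None, 36, 28, None, 22, None, 15, 26]
Inorder traversal: [11, 15, 22, 26, 28, 36]


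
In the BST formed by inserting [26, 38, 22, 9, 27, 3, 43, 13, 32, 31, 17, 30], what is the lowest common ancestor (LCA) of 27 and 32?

Tree insertion order: [26, 38, 22, 9, 27, 3, 43, 13, 32, 31, 17, 30]
Tree (level-order array): [26, 22, 38, 9, None, 27, 43, 3, 13, None, 32, None, None, None, None, None, 17, 31, None, None, None, 30]
In a BST, the LCA of p=27, q=32 is the first node v on the
root-to-leaf path with p <= v <= q (go left if both < v, right if both > v).
Walk from root:
  at 26: both 27 and 32 > 26, go right
  at 38: both 27 and 32 < 38, go left
  at 27: 27 <= 27 <= 32, this is the LCA
LCA = 27


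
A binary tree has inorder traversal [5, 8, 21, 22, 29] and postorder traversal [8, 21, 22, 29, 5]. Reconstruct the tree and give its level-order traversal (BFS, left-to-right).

Inorder:   [5, 8, 21, 22, 29]
Postorder: [8, 21, 22, 29, 5]
Algorithm: postorder visits root last, so walk postorder right-to-left;
each value is the root of the current inorder slice — split it at that
value, recurse on the right subtree first, then the left.
Recursive splits:
  root=5; inorder splits into left=[], right=[8, 21, 22, 29]
  root=29; inorder splits into left=[8, 21, 22], right=[]
  root=22; inorder splits into left=[8, 21], right=[]
  root=21; inorder splits into left=[8], right=[]
  root=8; inorder splits into left=[], right=[]
Reconstructed level-order: [5, 29, 22, 21, 8]


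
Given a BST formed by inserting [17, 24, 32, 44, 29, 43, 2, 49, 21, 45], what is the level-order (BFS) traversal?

Tree insertion order: [17, 24, 32, 44, 29, 43, 2, 49, 21, 45]
Tree (level-order array): [17, 2, 24, None, None, 21, 32, None, None, 29, 44, None, None, 43, 49, None, None, 45]
BFS from the root, enqueuing left then right child of each popped node:
  queue [17] -> pop 17, enqueue [2, 24], visited so far: [17]
  queue [2, 24] -> pop 2, enqueue [none], visited so far: [17, 2]
  queue [24] -> pop 24, enqueue [21, 32], visited so far: [17, 2, 24]
  queue [21, 32] -> pop 21, enqueue [none], visited so far: [17, 2, 24, 21]
  queue [32] -> pop 32, enqueue [29, 44], visited so far: [17, 2, 24, 21, 32]
  queue [29, 44] -> pop 29, enqueue [none], visited so far: [17, 2, 24, 21, 32, 29]
  queue [44] -> pop 44, enqueue [43, 49], visited so far: [17, 2, 24, 21, 32, 29, 44]
  queue [43, 49] -> pop 43, enqueue [none], visited so far: [17, 2, 24, 21, 32, 29, 44, 43]
  queue [49] -> pop 49, enqueue [45], visited so far: [17, 2, 24, 21, 32, 29, 44, 43, 49]
  queue [45] -> pop 45, enqueue [none], visited so far: [17, 2, 24, 21, 32, 29, 44, 43, 49, 45]
Result: [17, 2, 24, 21, 32, 29, 44, 43, 49, 45]


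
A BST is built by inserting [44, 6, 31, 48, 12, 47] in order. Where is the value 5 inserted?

Starting tree (level order): [44, 6, 48, None, 31, 47, None, 12]
Insertion path: 44 -> 6
Result: insert 5 as left child of 6
Final tree (level order): [44, 6, 48, 5, 31, 47, None, None, None, 12]


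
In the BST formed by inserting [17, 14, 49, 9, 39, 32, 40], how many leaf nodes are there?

Tree built from: [17, 14, 49, 9, 39, 32, 40]
Tree (level-order array): [17, 14, 49, 9, None, 39, None, None, None, 32, 40]
Rule: A leaf has 0 children.
Per-node child counts:
  node 17: 2 child(ren)
  node 14: 1 child(ren)
  node 9: 0 child(ren)
  node 49: 1 child(ren)
  node 39: 2 child(ren)
  node 32: 0 child(ren)
  node 40: 0 child(ren)
Matching nodes: [9, 32, 40]
Count of leaf nodes: 3


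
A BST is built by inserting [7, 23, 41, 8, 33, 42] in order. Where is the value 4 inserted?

Starting tree (level order): [7, None, 23, 8, 41, None, None, 33, 42]
Insertion path: 7
Result: insert 4 as left child of 7
Final tree (level order): [7, 4, 23, None, None, 8, 41, None, None, 33, 42]


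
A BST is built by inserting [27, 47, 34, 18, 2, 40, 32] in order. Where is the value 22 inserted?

Starting tree (level order): [27, 18, 47, 2, None, 34, None, None, None, 32, 40]
Insertion path: 27 -> 18
Result: insert 22 as right child of 18
Final tree (level order): [27, 18, 47, 2, 22, 34, None, None, None, None, None, 32, 40]


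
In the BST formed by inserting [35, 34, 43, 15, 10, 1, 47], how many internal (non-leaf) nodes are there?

Tree built from: [35, 34, 43, 15, 10, 1, 47]
Tree (level-order array): [35, 34, 43, 15, None, None, 47, 10, None, None, None, 1]
Rule: An internal node has at least one child.
Per-node child counts:
  node 35: 2 child(ren)
  node 34: 1 child(ren)
  node 15: 1 child(ren)
  node 10: 1 child(ren)
  node 1: 0 child(ren)
  node 43: 1 child(ren)
  node 47: 0 child(ren)
Matching nodes: [35, 34, 15, 10, 43]
Count of internal (non-leaf) nodes: 5


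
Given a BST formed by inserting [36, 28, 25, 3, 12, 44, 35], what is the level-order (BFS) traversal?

Tree insertion order: [36, 28, 25, 3, 12, 44, 35]
Tree (level-order array): [36, 28, 44, 25, 35, None, None, 3, None, None, None, None, 12]
BFS from the root, enqueuing left then right child of each popped node:
  queue [36] -> pop 36, enqueue [28, 44], visited so far: [36]
  queue [28, 44] -> pop 28, enqueue [25, 35], visited so far: [36, 28]
  queue [44, 25, 35] -> pop 44, enqueue [none], visited so far: [36, 28, 44]
  queue [25, 35] -> pop 25, enqueue [3], visited so far: [36, 28, 44, 25]
  queue [35, 3] -> pop 35, enqueue [none], visited so far: [36, 28, 44, 25, 35]
  queue [3] -> pop 3, enqueue [12], visited so far: [36, 28, 44, 25, 35, 3]
  queue [12] -> pop 12, enqueue [none], visited so far: [36, 28, 44, 25, 35, 3, 12]
Result: [36, 28, 44, 25, 35, 3, 12]


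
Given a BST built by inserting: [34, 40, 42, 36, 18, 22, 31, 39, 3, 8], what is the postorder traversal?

Tree insertion order: [34, 40, 42, 36, 18, 22, 31, 39, 3, 8]
Tree (level-order array): [34, 18, 40, 3, 22, 36, 42, None, 8, None, 31, None, 39]
Postorder traversal: [8, 3, 31, 22, 18, 39, 36, 42, 40, 34]


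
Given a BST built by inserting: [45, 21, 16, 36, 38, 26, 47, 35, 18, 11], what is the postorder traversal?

Tree insertion order: [45, 21, 16, 36, 38, 26, 47, 35, 18, 11]
Tree (level-order array): [45, 21, 47, 16, 36, None, None, 11, 18, 26, 38, None, None, None, None, None, 35]
Postorder traversal: [11, 18, 16, 35, 26, 38, 36, 21, 47, 45]


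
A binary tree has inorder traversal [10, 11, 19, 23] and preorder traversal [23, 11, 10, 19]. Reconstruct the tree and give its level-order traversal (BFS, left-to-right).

Inorder:  [10, 11, 19, 23]
Preorder: [23, 11, 10, 19]
Algorithm: preorder visits root first, so consume preorder in order;
for each root, split the current inorder slice at that value into
left-subtree inorder and right-subtree inorder, then recurse.
Recursive splits:
  root=23; inorder splits into left=[10, 11, 19], right=[]
  root=11; inorder splits into left=[10], right=[19]
  root=10; inorder splits into left=[], right=[]
  root=19; inorder splits into left=[], right=[]
Reconstructed level-order: [23, 11, 10, 19]


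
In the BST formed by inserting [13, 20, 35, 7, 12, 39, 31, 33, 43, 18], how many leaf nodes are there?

Tree built from: [13, 20, 35, 7, 12, 39, 31, 33, 43, 18]
Tree (level-order array): [13, 7, 20, None, 12, 18, 35, None, None, None, None, 31, 39, None, 33, None, 43]
Rule: A leaf has 0 children.
Per-node child counts:
  node 13: 2 child(ren)
  node 7: 1 child(ren)
  node 12: 0 child(ren)
  node 20: 2 child(ren)
  node 18: 0 child(ren)
  node 35: 2 child(ren)
  node 31: 1 child(ren)
  node 33: 0 child(ren)
  node 39: 1 child(ren)
  node 43: 0 child(ren)
Matching nodes: [12, 18, 33, 43]
Count of leaf nodes: 4


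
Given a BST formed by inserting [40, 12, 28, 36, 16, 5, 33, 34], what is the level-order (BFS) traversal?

Tree insertion order: [40, 12, 28, 36, 16, 5, 33, 34]
Tree (level-order array): [40, 12, None, 5, 28, None, None, 16, 36, None, None, 33, None, None, 34]
BFS from the root, enqueuing left then right child of each popped node:
  queue [40] -> pop 40, enqueue [12], visited so far: [40]
  queue [12] -> pop 12, enqueue [5, 28], visited so far: [40, 12]
  queue [5, 28] -> pop 5, enqueue [none], visited so far: [40, 12, 5]
  queue [28] -> pop 28, enqueue [16, 36], visited so far: [40, 12, 5, 28]
  queue [16, 36] -> pop 16, enqueue [none], visited so far: [40, 12, 5, 28, 16]
  queue [36] -> pop 36, enqueue [33], visited so far: [40, 12, 5, 28, 16, 36]
  queue [33] -> pop 33, enqueue [34], visited so far: [40, 12, 5, 28, 16, 36, 33]
  queue [34] -> pop 34, enqueue [none], visited so far: [40, 12, 5, 28, 16, 36, 33, 34]
Result: [40, 12, 5, 28, 16, 36, 33, 34]


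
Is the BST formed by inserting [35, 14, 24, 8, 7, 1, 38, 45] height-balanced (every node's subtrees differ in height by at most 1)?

Tree (level-order array): [35, 14, 38, 8, 24, None, 45, 7, None, None, None, None, None, 1]
Definition: a tree is height-balanced if, at every node, |h(left) - h(right)| <= 1 (empty subtree has height -1).
Bottom-up per-node check:
  node 1: h_left=-1, h_right=-1, diff=0 [OK], height=0
  node 7: h_left=0, h_right=-1, diff=1 [OK], height=1
  node 8: h_left=1, h_right=-1, diff=2 [FAIL (|1--1|=2 > 1)], height=2
  node 24: h_left=-1, h_right=-1, diff=0 [OK], height=0
  node 14: h_left=2, h_right=0, diff=2 [FAIL (|2-0|=2 > 1)], height=3
  node 45: h_left=-1, h_right=-1, diff=0 [OK], height=0
  node 38: h_left=-1, h_right=0, diff=1 [OK], height=1
  node 35: h_left=3, h_right=1, diff=2 [FAIL (|3-1|=2 > 1)], height=4
Node 8 violates the condition: |1 - -1| = 2 > 1.
Result: Not balanced


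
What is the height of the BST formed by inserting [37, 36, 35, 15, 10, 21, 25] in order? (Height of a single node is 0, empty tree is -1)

Insertion order: [37, 36, 35, 15, 10, 21, 25]
Tree (level-order array): [37, 36, None, 35, None, 15, None, 10, 21, None, None, None, 25]
Compute height bottom-up (empty subtree = -1):
  height(10) = 1 + max(-1, -1) = 0
  height(25) = 1 + max(-1, -1) = 0
  height(21) = 1 + max(-1, 0) = 1
  height(15) = 1 + max(0, 1) = 2
  height(35) = 1 + max(2, -1) = 3
  height(36) = 1 + max(3, -1) = 4
  height(37) = 1 + max(4, -1) = 5
Height = 5


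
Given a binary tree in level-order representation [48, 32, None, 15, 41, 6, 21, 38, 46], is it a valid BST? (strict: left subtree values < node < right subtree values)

Level-order array: [48, 32, None, 15, 41, 6, 21, 38, 46]
Validate using subtree bounds (lo, hi): at each node, require lo < value < hi,
then recurse left with hi=value and right with lo=value.
Preorder trace (stopping at first violation):
  at node 48 with bounds (-inf, +inf): OK
  at node 32 with bounds (-inf, 48): OK
  at node 15 with bounds (-inf, 32): OK
  at node 6 with bounds (-inf, 15): OK
  at node 21 with bounds (15, 32): OK
  at node 41 with bounds (32, 48): OK
  at node 38 with bounds (32, 41): OK
  at node 46 with bounds (41, 48): OK
No violation found at any node.
Result: Valid BST


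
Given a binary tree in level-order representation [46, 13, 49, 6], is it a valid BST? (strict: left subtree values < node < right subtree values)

Level-order array: [46, 13, 49, 6]
Validate using subtree bounds (lo, hi): at each node, require lo < value < hi,
then recurse left with hi=value and right with lo=value.
Preorder trace (stopping at first violation):
  at node 46 with bounds (-inf, +inf): OK
  at node 13 with bounds (-inf, 46): OK
  at node 6 with bounds (-inf, 13): OK
  at node 49 with bounds (46, +inf): OK
No violation found at any node.
Result: Valid BST


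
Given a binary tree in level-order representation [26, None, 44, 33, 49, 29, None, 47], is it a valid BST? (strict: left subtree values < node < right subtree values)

Level-order array: [26, None, 44, 33, 49, 29, None, 47]
Validate using subtree bounds (lo, hi): at each node, require lo < value < hi,
then recurse left with hi=value and right with lo=value.
Preorder trace (stopping at first violation):
  at node 26 with bounds (-inf, +inf): OK
  at node 44 with bounds (26, +inf): OK
  at node 33 with bounds (26, 44): OK
  at node 29 with bounds (26, 33): OK
  at node 49 with bounds (44, +inf): OK
  at node 47 with bounds (44, 49): OK
No violation found at any node.
Result: Valid BST


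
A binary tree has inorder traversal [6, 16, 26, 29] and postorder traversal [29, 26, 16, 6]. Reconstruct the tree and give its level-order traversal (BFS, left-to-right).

Inorder:   [6, 16, 26, 29]
Postorder: [29, 26, 16, 6]
Algorithm: postorder visits root last, so walk postorder right-to-left;
each value is the root of the current inorder slice — split it at that
value, recurse on the right subtree first, then the left.
Recursive splits:
  root=6; inorder splits into left=[], right=[16, 26, 29]
  root=16; inorder splits into left=[], right=[26, 29]
  root=26; inorder splits into left=[], right=[29]
  root=29; inorder splits into left=[], right=[]
Reconstructed level-order: [6, 16, 26, 29]


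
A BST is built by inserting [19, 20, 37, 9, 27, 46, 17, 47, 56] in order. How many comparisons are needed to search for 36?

Search path for 36: 19 -> 20 -> 37 -> 27
Found: False
Comparisons: 4


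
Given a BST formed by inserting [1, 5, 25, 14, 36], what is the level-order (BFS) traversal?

Tree insertion order: [1, 5, 25, 14, 36]
Tree (level-order array): [1, None, 5, None, 25, 14, 36]
BFS from the root, enqueuing left then right child of each popped node:
  queue [1] -> pop 1, enqueue [5], visited so far: [1]
  queue [5] -> pop 5, enqueue [25], visited so far: [1, 5]
  queue [25] -> pop 25, enqueue [14, 36], visited so far: [1, 5, 25]
  queue [14, 36] -> pop 14, enqueue [none], visited so far: [1, 5, 25, 14]
  queue [36] -> pop 36, enqueue [none], visited so far: [1, 5, 25, 14, 36]
Result: [1, 5, 25, 14, 36]


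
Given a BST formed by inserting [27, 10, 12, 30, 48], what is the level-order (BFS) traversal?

Tree insertion order: [27, 10, 12, 30, 48]
Tree (level-order array): [27, 10, 30, None, 12, None, 48]
BFS from the root, enqueuing left then right child of each popped node:
  queue [27] -> pop 27, enqueue [10, 30], visited so far: [27]
  queue [10, 30] -> pop 10, enqueue [12], visited so far: [27, 10]
  queue [30, 12] -> pop 30, enqueue [48], visited so far: [27, 10, 30]
  queue [12, 48] -> pop 12, enqueue [none], visited so far: [27, 10, 30, 12]
  queue [48] -> pop 48, enqueue [none], visited so far: [27, 10, 30, 12, 48]
Result: [27, 10, 30, 12, 48]


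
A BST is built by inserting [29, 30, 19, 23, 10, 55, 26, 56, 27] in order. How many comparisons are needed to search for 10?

Search path for 10: 29 -> 19 -> 10
Found: True
Comparisons: 3


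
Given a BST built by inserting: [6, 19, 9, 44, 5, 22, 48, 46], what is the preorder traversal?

Tree insertion order: [6, 19, 9, 44, 5, 22, 48, 46]
Tree (level-order array): [6, 5, 19, None, None, 9, 44, None, None, 22, 48, None, None, 46]
Preorder traversal: [6, 5, 19, 9, 44, 22, 48, 46]


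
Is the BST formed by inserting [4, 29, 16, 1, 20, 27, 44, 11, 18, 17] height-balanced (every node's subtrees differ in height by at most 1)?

Tree (level-order array): [4, 1, 29, None, None, 16, 44, 11, 20, None, None, None, None, 18, 27, 17]
Definition: a tree is height-balanced if, at every node, |h(left) - h(right)| <= 1 (empty subtree has height -1).
Bottom-up per-node check:
  node 1: h_left=-1, h_right=-1, diff=0 [OK], height=0
  node 11: h_left=-1, h_right=-1, diff=0 [OK], height=0
  node 17: h_left=-1, h_right=-1, diff=0 [OK], height=0
  node 18: h_left=0, h_right=-1, diff=1 [OK], height=1
  node 27: h_left=-1, h_right=-1, diff=0 [OK], height=0
  node 20: h_left=1, h_right=0, diff=1 [OK], height=2
  node 16: h_left=0, h_right=2, diff=2 [FAIL (|0-2|=2 > 1)], height=3
  node 44: h_left=-1, h_right=-1, diff=0 [OK], height=0
  node 29: h_left=3, h_right=0, diff=3 [FAIL (|3-0|=3 > 1)], height=4
  node 4: h_left=0, h_right=4, diff=4 [FAIL (|0-4|=4 > 1)], height=5
Node 16 violates the condition: |0 - 2| = 2 > 1.
Result: Not balanced


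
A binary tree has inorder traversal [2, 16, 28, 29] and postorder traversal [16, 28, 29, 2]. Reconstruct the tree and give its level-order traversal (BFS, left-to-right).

Inorder:   [2, 16, 28, 29]
Postorder: [16, 28, 29, 2]
Algorithm: postorder visits root last, so walk postorder right-to-left;
each value is the root of the current inorder slice — split it at that
value, recurse on the right subtree first, then the left.
Recursive splits:
  root=2; inorder splits into left=[], right=[16, 28, 29]
  root=29; inorder splits into left=[16, 28], right=[]
  root=28; inorder splits into left=[16], right=[]
  root=16; inorder splits into left=[], right=[]
Reconstructed level-order: [2, 29, 28, 16]


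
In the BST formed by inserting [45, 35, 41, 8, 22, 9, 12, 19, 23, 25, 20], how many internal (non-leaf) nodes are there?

Tree built from: [45, 35, 41, 8, 22, 9, 12, 19, 23, 25, 20]
Tree (level-order array): [45, 35, None, 8, 41, None, 22, None, None, 9, 23, None, 12, None, 25, None, 19, None, None, None, 20]
Rule: An internal node has at least one child.
Per-node child counts:
  node 45: 1 child(ren)
  node 35: 2 child(ren)
  node 8: 1 child(ren)
  node 22: 2 child(ren)
  node 9: 1 child(ren)
  node 12: 1 child(ren)
  node 19: 1 child(ren)
  node 20: 0 child(ren)
  node 23: 1 child(ren)
  node 25: 0 child(ren)
  node 41: 0 child(ren)
Matching nodes: [45, 35, 8, 22, 9, 12, 19, 23]
Count of internal (non-leaf) nodes: 8
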